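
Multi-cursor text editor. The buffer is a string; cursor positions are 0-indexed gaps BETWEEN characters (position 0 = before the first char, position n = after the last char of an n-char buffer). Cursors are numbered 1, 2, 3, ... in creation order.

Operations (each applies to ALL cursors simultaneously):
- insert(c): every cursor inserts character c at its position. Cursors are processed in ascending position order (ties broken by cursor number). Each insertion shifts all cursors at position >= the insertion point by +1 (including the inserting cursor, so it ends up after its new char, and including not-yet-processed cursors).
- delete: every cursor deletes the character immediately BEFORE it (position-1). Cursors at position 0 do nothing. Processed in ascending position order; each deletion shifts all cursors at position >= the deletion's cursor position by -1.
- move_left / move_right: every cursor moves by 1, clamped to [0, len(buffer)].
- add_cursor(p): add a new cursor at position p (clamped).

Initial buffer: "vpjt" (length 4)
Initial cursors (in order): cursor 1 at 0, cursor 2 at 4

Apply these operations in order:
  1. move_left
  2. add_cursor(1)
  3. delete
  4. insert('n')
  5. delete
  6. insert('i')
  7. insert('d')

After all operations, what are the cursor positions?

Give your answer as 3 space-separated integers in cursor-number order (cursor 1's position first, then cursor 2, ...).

After op 1 (move_left): buffer="vpjt" (len 4), cursors c1@0 c2@3, authorship ....
After op 2 (add_cursor(1)): buffer="vpjt" (len 4), cursors c1@0 c3@1 c2@3, authorship ....
After op 3 (delete): buffer="pt" (len 2), cursors c1@0 c3@0 c2@1, authorship ..
After op 4 (insert('n')): buffer="nnpnt" (len 5), cursors c1@2 c3@2 c2@4, authorship 13.2.
After op 5 (delete): buffer="pt" (len 2), cursors c1@0 c3@0 c2@1, authorship ..
After op 6 (insert('i')): buffer="iipit" (len 5), cursors c1@2 c3@2 c2@4, authorship 13.2.
After op 7 (insert('d')): buffer="iiddpidt" (len 8), cursors c1@4 c3@4 c2@7, authorship 1313.22.

Answer: 4 7 4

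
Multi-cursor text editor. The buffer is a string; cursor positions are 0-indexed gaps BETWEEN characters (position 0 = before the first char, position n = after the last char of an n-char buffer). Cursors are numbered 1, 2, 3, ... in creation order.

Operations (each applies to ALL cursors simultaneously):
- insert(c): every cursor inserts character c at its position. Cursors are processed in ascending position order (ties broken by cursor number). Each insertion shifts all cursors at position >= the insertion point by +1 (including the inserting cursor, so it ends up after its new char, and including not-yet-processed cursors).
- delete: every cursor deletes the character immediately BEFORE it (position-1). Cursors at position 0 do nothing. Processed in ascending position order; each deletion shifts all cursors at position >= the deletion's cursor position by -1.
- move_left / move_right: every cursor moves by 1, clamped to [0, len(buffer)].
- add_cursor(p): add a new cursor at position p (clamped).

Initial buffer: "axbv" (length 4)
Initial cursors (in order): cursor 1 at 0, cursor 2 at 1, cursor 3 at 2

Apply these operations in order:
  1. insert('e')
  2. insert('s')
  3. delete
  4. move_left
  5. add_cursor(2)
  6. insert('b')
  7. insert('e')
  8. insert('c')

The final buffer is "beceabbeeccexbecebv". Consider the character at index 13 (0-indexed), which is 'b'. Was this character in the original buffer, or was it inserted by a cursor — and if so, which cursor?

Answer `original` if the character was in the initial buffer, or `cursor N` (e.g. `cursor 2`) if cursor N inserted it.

Answer: cursor 3

Derivation:
After op 1 (insert('e')): buffer="eaexebv" (len 7), cursors c1@1 c2@3 c3@5, authorship 1.2.3..
After op 2 (insert('s')): buffer="esaesxesbv" (len 10), cursors c1@2 c2@5 c3@8, authorship 11.22.33..
After op 3 (delete): buffer="eaexebv" (len 7), cursors c1@1 c2@3 c3@5, authorship 1.2.3..
After op 4 (move_left): buffer="eaexebv" (len 7), cursors c1@0 c2@2 c3@4, authorship 1.2.3..
After op 5 (add_cursor(2)): buffer="eaexebv" (len 7), cursors c1@0 c2@2 c4@2 c3@4, authorship 1.2.3..
After op 6 (insert('b')): buffer="beabbexbebv" (len 11), cursors c1@1 c2@5 c4@5 c3@8, authorship 11.242.33..
After op 7 (insert('e')): buffer="beeabbeeexbeebv" (len 15), cursors c1@2 c2@8 c4@8 c3@12, authorship 111.24242.333..
After op 8 (insert('c')): buffer="beceabbeeccexbecebv" (len 19), cursors c1@3 c2@11 c4@11 c3@16, authorship 1111.2424242.3333..
Authorship (.=original, N=cursor N): 1 1 1 1 . 2 4 2 4 2 4 2 . 3 3 3 3 . .
Index 13: author = 3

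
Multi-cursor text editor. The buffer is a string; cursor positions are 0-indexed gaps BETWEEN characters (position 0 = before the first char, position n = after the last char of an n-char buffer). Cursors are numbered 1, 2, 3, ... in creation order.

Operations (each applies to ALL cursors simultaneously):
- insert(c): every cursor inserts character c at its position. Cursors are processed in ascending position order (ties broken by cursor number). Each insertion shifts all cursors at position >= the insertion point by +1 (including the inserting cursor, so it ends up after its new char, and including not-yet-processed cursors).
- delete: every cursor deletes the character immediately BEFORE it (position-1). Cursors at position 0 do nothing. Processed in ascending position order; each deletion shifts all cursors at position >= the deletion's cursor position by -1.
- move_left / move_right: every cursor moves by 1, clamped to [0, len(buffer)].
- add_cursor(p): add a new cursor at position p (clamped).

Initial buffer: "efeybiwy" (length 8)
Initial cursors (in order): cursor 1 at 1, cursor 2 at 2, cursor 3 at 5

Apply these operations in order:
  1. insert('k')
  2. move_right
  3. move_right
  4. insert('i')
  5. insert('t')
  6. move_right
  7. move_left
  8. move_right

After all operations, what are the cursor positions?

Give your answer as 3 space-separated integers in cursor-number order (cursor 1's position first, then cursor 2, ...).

Answer: 7 11 17

Derivation:
After op 1 (insert('k')): buffer="ekfkeybkiwy" (len 11), cursors c1@2 c2@4 c3@8, authorship .1.2...3...
After op 2 (move_right): buffer="ekfkeybkiwy" (len 11), cursors c1@3 c2@5 c3@9, authorship .1.2...3...
After op 3 (move_right): buffer="ekfkeybkiwy" (len 11), cursors c1@4 c2@6 c3@10, authorship .1.2...3...
After op 4 (insert('i')): buffer="ekfkieyibkiwiy" (len 14), cursors c1@5 c2@8 c3@13, authorship .1.21..2.3..3.
After op 5 (insert('t')): buffer="ekfkiteyitbkiwity" (len 17), cursors c1@6 c2@10 c3@16, authorship .1.211..22.3..33.
After op 6 (move_right): buffer="ekfkiteyitbkiwity" (len 17), cursors c1@7 c2@11 c3@17, authorship .1.211..22.3..33.
After op 7 (move_left): buffer="ekfkiteyitbkiwity" (len 17), cursors c1@6 c2@10 c3@16, authorship .1.211..22.3..33.
After op 8 (move_right): buffer="ekfkiteyitbkiwity" (len 17), cursors c1@7 c2@11 c3@17, authorship .1.211..22.3..33.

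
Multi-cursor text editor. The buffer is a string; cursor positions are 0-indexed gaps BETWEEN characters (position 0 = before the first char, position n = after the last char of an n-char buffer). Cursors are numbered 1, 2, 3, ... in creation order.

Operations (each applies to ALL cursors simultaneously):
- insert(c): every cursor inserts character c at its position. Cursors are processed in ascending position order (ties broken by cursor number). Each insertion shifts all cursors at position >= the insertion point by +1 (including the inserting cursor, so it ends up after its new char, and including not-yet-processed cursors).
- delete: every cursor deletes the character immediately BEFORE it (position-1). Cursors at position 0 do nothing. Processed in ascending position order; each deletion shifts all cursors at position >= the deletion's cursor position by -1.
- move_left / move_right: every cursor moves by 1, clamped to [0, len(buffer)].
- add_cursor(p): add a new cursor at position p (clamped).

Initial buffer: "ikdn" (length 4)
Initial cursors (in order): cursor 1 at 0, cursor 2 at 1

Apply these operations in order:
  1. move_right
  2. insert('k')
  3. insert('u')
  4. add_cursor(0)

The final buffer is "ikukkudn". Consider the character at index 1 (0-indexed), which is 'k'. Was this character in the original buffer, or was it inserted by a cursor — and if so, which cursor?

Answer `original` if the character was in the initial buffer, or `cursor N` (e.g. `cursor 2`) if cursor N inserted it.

Answer: cursor 1

Derivation:
After op 1 (move_right): buffer="ikdn" (len 4), cursors c1@1 c2@2, authorship ....
After op 2 (insert('k')): buffer="ikkkdn" (len 6), cursors c1@2 c2@4, authorship .1.2..
After op 3 (insert('u')): buffer="ikukkudn" (len 8), cursors c1@3 c2@6, authorship .11.22..
After op 4 (add_cursor(0)): buffer="ikukkudn" (len 8), cursors c3@0 c1@3 c2@6, authorship .11.22..
Authorship (.=original, N=cursor N): . 1 1 . 2 2 . .
Index 1: author = 1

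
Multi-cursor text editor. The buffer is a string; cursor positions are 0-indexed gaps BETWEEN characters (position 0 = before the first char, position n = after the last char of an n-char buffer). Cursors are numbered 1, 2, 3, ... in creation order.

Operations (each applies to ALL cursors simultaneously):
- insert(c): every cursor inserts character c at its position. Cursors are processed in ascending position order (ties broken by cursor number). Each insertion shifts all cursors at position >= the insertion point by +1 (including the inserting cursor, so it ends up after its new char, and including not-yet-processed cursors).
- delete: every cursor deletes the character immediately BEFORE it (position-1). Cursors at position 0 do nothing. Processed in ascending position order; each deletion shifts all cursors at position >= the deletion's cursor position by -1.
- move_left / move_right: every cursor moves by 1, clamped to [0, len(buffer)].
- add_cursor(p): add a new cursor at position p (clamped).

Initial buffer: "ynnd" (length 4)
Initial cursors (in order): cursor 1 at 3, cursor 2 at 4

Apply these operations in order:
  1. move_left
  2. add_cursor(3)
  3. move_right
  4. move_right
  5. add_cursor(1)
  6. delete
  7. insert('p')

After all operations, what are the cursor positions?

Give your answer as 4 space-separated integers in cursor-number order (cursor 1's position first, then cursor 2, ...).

After op 1 (move_left): buffer="ynnd" (len 4), cursors c1@2 c2@3, authorship ....
After op 2 (add_cursor(3)): buffer="ynnd" (len 4), cursors c1@2 c2@3 c3@3, authorship ....
After op 3 (move_right): buffer="ynnd" (len 4), cursors c1@3 c2@4 c3@4, authorship ....
After op 4 (move_right): buffer="ynnd" (len 4), cursors c1@4 c2@4 c3@4, authorship ....
After op 5 (add_cursor(1)): buffer="ynnd" (len 4), cursors c4@1 c1@4 c2@4 c3@4, authorship ....
After op 6 (delete): buffer="" (len 0), cursors c1@0 c2@0 c3@0 c4@0, authorship 
After op 7 (insert('p')): buffer="pppp" (len 4), cursors c1@4 c2@4 c3@4 c4@4, authorship 1234

Answer: 4 4 4 4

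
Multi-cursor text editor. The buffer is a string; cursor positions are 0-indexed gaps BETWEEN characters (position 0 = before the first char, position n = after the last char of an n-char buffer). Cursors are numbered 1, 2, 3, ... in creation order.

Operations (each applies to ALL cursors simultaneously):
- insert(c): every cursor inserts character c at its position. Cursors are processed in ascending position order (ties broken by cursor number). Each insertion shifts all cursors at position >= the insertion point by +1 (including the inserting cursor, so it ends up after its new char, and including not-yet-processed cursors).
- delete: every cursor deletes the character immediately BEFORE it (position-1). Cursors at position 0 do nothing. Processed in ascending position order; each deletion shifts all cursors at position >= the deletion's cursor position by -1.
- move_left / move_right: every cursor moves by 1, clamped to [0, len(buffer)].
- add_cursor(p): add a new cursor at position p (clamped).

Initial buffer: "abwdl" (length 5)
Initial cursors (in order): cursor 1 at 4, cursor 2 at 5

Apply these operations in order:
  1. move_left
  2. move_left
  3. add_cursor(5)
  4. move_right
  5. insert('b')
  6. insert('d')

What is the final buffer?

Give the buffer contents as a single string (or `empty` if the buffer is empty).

After op 1 (move_left): buffer="abwdl" (len 5), cursors c1@3 c2@4, authorship .....
After op 2 (move_left): buffer="abwdl" (len 5), cursors c1@2 c2@3, authorship .....
After op 3 (add_cursor(5)): buffer="abwdl" (len 5), cursors c1@2 c2@3 c3@5, authorship .....
After op 4 (move_right): buffer="abwdl" (len 5), cursors c1@3 c2@4 c3@5, authorship .....
After op 5 (insert('b')): buffer="abwbdblb" (len 8), cursors c1@4 c2@6 c3@8, authorship ...1.2.3
After op 6 (insert('d')): buffer="abwbddbdlbd" (len 11), cursors c1@5 c2@8 c3@11, authorship ...11.22.33

Answer: abwbddbdlbd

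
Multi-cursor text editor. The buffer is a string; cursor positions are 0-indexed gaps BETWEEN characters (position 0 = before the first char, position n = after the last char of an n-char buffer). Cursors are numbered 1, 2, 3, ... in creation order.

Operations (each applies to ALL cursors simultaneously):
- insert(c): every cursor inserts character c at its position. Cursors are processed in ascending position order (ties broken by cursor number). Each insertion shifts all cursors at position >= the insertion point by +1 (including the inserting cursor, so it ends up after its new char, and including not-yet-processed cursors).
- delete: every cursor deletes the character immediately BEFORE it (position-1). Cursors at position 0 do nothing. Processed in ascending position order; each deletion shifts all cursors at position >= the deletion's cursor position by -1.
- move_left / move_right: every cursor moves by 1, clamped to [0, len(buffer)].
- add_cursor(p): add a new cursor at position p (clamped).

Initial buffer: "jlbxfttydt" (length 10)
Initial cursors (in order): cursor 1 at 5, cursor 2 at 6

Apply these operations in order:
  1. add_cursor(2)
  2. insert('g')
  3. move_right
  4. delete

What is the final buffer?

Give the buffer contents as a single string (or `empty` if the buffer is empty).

After op 1 (add_cursor(2)): buffer="jlbxfttydt" (len 10), cursors c3@2 c1@5 c2@6, authorship ..........
After op 2 (insert('g')): buffer="jlgbxfgtgtydt" (len 13), cursors c3@3 c1@7 c2@9, authorship ..3...1.2....
After op 3 (move_right): buffer="jlgbxfgtgtydt" (len 13), cursors c3@4 c1@8 c2@10, authorship ..3...1.2....
After op 4 (delete): buffer="jlgxfggydt" (len 10), cursors c3@3 c1@6 c2@7, authorship ..3..12...

Answer: jlgxfggydt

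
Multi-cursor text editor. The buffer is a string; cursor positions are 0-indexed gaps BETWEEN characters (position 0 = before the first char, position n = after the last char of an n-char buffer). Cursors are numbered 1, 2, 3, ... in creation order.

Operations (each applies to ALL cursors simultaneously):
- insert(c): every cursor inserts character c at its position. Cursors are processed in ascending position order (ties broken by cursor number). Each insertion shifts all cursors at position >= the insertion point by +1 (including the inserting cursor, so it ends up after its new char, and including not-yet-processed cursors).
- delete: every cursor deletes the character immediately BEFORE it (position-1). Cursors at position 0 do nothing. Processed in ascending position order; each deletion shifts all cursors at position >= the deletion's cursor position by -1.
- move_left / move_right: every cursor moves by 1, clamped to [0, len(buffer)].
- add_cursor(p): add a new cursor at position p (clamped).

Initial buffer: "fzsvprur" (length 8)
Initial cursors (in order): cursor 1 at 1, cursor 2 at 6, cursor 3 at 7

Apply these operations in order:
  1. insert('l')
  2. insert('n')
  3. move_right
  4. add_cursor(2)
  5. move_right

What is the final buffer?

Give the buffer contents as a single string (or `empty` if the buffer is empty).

Answer: flnzsvprlnulnr

Derivation:
After op 1 (insert('l')): buffer="flzsvprlulr" (len 11), cursors c1@2 c2@8 c3@10, authorship .1.....2.3.
After op 2 (insert('n')): buffer="flnzsvprlnulnr" (len 14), cursors c1@3 c2@10 c3@13, authorship .11.....22.33.
After op 3 (move_right): buffer="flnzsvprlnulnr" (len 14), cursors c1@4 c2@11 c3@14, authorship .11.....22.33.
After op 4 (add_cursor(2)): buffer="flnzsvprlnulnr" (len 14), cursors c4@2 c1@4 c2@11 c3@14, authorship .11.....22.33.
After op 5 (move_right): buffer="flnzsvprlnulnr" (len 14), cursors c4@3 c1@5 c2@12 c3@14, authorship .11.....22.33.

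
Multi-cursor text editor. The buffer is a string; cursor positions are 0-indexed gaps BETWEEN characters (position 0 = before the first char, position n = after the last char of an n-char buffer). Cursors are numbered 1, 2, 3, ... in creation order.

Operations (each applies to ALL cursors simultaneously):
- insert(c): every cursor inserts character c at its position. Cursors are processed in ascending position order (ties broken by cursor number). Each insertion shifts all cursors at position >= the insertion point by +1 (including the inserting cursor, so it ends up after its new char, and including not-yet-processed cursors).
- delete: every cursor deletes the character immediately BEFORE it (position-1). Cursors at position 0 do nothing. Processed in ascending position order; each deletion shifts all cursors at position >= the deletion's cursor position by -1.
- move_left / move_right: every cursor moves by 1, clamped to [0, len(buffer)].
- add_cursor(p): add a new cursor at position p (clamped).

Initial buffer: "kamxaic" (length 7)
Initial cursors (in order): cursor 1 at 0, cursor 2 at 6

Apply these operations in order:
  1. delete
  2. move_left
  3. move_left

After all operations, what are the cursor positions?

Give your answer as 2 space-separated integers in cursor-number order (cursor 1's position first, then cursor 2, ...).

Answer: 0 3

Derivation:
After op 1 (delete): buffer="kamxac" (len 6), cursors c1@0 c2@5, authorship ......
After op 2 (move_left): buffer="kamxac" (len 6), cursors c1@0 c2@4, authorship ......
After op 3 (move_left): buffer="kamxac" (len 6), cursors c1@0 c2@3, authorship ......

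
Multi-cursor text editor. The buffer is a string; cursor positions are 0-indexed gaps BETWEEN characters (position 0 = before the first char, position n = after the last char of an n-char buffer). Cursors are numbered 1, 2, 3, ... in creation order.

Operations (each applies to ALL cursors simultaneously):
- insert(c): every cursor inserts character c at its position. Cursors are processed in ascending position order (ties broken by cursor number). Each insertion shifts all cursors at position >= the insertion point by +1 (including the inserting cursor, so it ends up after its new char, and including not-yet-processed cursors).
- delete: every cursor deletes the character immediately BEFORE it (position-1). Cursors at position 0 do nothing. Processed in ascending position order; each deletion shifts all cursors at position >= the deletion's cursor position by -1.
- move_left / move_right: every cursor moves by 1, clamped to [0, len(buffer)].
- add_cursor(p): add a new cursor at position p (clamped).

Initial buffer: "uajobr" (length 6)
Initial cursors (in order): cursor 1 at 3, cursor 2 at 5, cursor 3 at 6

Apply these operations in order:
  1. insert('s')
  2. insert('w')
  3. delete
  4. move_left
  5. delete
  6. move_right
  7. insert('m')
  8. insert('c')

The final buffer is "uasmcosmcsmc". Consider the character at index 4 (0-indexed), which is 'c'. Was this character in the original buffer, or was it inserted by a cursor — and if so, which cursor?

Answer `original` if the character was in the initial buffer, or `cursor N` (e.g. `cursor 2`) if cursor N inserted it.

Answer: cursor 1

Derivation:
After op 1 (insert('s')): buffer="uajsobsrs" (len 9), cursors c1@4 c2@7 c3@9, authorship ...1..2.3
After op 2 (insert('w')): buffer="uajswobswrsw" (len 12), cursors c1@5 c2@9 c3@12, authorship ...11..22.33
After op 3 (delete): buffer="uajsobsrs" (len 9), cursors c1@4 c2@7 c3@9, authorship ...1..2.3
After op 4 (move_left): buffer="uajsobsrs" (len 9), cursors c1@3 c2@6 c3@8, authorship ...1..2.3
After op 5 (delete): buffer="uasoss" (len 6), cursors c1@2 c2@4 c3@5, authorship ..1.23
After op 6 (move_right): buffer="uasoss" (len 6), cursors c1@3 c2@5 c3@6, authorship ..1.23
After op 7 (insert('m')): buffer="uasmosmsm" (len 9), cursors c1@4 c2@7 c3@9, authorship ..11.2233
After op 8 (insert('c')): buffer="uasmcosmcsmc" (len 12), cursors c1@5 c2@9 c3@12, authorship ..111.222333
Authorship (.=original, N=cursor N): . . 1 1 1 . 2 2 2 3 3 3
Index 4: author = 1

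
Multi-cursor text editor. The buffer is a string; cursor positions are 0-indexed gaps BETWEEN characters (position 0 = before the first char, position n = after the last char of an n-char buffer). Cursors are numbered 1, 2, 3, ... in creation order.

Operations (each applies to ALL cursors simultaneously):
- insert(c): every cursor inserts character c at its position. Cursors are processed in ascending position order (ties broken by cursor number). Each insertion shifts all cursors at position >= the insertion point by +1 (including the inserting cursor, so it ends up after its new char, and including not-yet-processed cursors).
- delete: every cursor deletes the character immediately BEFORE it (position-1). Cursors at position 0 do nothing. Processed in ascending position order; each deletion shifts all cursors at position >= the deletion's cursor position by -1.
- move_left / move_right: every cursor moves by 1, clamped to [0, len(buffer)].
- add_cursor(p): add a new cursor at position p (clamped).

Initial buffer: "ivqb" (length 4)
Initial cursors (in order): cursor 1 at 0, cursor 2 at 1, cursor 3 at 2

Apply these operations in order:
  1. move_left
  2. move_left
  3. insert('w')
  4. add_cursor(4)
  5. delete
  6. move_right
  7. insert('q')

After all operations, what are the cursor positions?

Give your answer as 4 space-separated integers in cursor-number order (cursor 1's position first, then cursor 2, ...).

After op 1 (move_left): buffer="ivqb" (len 4), cursors c1@0 c2@0 c3@1, authorship ....
After op 2 (move_left): buffer="ivqb" (len 4), cursors c1@0 c2@0 c3@0, authorship ....
After op 3 (insert('w')): buffer="wwwivqb" (len 7), cursors c1@3 c2@3 c3@3, authorship 123....
After op 4 (add_cursor(4)): buffer="wwwivqb" (len 7), cursors c1@3 c2@3 c3@3 c4@4, authorship 123....
After op 5 (delete): buffer="vqb" (len 3), cursors c1@0 c2@0 c3@0 c4@0, authorship ...
After op 6 (move_right): buffer="vqb" (len 3), cursors c1@1 c2@1 c3@1 c4@1, authorship ...
After op 7 (insert('q')): buffer="vqqqqqb" (len 7), cursors c1@5 c2@5 c3@5 c4@5, authorship .1234..

Answer: 5 5 5 5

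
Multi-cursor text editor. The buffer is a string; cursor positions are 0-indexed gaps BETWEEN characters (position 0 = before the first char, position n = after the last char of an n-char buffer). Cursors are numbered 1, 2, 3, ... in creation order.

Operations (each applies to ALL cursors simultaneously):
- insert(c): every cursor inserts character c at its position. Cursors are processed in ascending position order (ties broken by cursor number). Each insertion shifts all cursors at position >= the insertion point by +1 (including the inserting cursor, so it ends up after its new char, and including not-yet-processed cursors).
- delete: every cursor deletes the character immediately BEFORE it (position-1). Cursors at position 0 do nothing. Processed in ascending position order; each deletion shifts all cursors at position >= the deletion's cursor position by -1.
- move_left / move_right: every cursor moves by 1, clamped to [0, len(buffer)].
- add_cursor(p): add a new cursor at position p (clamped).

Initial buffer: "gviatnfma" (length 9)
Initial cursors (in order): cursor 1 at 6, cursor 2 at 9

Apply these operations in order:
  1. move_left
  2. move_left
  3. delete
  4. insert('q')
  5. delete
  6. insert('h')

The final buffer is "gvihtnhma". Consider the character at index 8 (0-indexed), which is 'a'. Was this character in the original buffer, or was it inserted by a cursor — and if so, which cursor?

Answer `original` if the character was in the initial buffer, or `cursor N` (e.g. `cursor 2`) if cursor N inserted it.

Answer: original

Derivation:
After op 1 (move_left): buffer="gviatnfma" (len 9), cursors c1@5 c2@8, authorship .........
After op 2 (move_left): buffer="gviatnfma" (len 9), cursors c1@4 c2@7, authorship .........
After op 3 (delete): buffer="gvitnma" (len 7), cursors c1@3 c2@5, authorship .......
After op 4 (insert('q')): buffer="gviqtnqma" (len 9), cursors c1@4 c2@7, authorship ...1..2..
After op 5 (delete): buffer="gvitnma" (len 7), cursors c1@3 c2@5, authorship .......
After op 6 (insert('h')): buffer="gvihtnhma" (len 9), cursors c1@4 c2@7, authorship ...1..2..
Authorship (.=original, N=cursor N): . . . 1 . . 2 . .
Index 8: author = original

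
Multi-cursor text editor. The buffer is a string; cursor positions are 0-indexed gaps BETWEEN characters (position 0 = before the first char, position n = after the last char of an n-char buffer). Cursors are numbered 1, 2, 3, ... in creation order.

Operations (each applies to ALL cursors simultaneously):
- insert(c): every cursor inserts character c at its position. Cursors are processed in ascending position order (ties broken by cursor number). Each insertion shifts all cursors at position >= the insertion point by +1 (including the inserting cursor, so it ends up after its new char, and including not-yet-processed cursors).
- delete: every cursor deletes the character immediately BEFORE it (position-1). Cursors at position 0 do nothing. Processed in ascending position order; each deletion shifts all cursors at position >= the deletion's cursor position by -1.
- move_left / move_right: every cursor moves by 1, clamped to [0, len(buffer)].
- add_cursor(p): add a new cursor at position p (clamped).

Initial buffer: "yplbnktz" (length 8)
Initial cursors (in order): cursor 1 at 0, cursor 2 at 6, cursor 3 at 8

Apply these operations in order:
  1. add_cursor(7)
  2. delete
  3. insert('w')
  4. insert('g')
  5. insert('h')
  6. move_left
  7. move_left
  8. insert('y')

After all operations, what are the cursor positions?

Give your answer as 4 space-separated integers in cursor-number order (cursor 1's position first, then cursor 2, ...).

Answer: 2 19 19 19

Derivation:
After op 1 (add_cursor(7)): buffer="yplbnktz" (len 8), cursors c1@0 c2@6 c4@7 c3@8, authorship ........
After op 2 (delete): buffer="yplbn" (len 5), cursors c1@0 c2@5 c3@5 c4@5, authorship .....
After op 3 (insert('w')): buffer="wyplbnwww" (len 9), cursors c1@1 c2@9 c3@9 c4@9, authorship 1.....234
After op 4 (insert('g')): buffer="wgyplbnwwwggg" (len 13), cursors c1@2 c2@13 c3@13 c4@13, authorship 11.....234234
After op 5 (insert('h')): buffer="wghyplbnwwwggghhh" (len 17), cursors c1@3 c2@17 c3@17 c4@17, authorship 111.....234234234
After op 6 (move_left): buffer="wghyplbnwwwggghhh" (len 17), cursors c1@2 c2@16 c3@16 c4@16, authorship 111.....234234234
After op 7 (move_left): buffer="wghyplbnwwwggghhh" (len 17), cursors c1@1 c2@15 c3@15 c4@15, authorship 111.....234234234
After op 8 (insert('y')): buffer="wyghyplbnwwwggghyyyhh" (len 21), cursors c1@2 c2@19 c3@19 c4@19, authorship 1111.....234234223434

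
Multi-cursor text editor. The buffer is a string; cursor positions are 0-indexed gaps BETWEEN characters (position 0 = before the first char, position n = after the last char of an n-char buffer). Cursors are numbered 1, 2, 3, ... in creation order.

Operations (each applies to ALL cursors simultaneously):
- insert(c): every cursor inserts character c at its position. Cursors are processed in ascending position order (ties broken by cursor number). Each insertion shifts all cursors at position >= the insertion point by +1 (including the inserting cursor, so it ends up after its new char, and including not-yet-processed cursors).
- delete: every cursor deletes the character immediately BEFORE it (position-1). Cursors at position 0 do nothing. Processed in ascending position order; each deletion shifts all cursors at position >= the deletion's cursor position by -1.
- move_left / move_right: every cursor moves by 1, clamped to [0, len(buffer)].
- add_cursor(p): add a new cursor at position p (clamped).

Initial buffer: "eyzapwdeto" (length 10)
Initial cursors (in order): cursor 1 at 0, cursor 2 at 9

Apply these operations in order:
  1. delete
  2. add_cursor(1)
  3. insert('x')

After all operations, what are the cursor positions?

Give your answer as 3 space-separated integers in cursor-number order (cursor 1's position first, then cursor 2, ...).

Answer: 1 11 3

Derivation:
After op 1 (delete): buffer="eyzapwdeo" (len 9), cursors c1@0 c2@8, authorship .........
After op 2 (add_cursor(1)): buffer="eyzapwdeo" (len 9), cursors c1@0 c3@1 c2@8, authorship .........
After op 3 (insert('x')): buffer="xexyzapwdexo" (len 12), cursors c1@1 c3@3 c2@11, authorship 1.3.......2.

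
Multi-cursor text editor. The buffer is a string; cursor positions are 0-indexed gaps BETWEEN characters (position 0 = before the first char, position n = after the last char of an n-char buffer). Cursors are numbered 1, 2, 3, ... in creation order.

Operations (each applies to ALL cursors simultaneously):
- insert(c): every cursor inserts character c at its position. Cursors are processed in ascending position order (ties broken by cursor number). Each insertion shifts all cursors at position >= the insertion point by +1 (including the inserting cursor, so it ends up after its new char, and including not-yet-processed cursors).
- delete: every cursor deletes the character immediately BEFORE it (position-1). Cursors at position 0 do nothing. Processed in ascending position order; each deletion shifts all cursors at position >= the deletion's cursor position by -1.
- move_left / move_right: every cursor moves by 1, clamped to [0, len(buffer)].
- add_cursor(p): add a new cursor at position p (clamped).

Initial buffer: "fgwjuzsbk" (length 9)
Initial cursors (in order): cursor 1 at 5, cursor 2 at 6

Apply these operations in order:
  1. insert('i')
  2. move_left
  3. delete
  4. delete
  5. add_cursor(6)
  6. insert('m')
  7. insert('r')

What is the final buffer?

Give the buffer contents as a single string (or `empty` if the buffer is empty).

Answer: fgwmmrrisbmrk

Derivation:
After op 1 (insert('i')): buffer="fgwjuizisbk" (len 11), cursors c1@6 c2@8, authorship .....1.2...
After op 2 (move_left): buffer="fgwjuizisbk" (len 11), cursors c1@5 c2@7, authorship .....1.2...
After op 3 (delete): buffer="fgwjiisbk" (len 9), cursors c1@4 c2@5, authorship ....12...
After op 4 (delete): buffer="fgwisbk" (len 7), cursors c1@3 c2@3, authorship ...2...
After op 5 (add_cursor(6)): buffer="fgwisbk" (len 7), cursors c1@3 c2@3 c3@6, authorship ...2...
After op 6 (insert('m')): buffer="fgwmmisbmk" (len 10), cursors c1@5 c2@5 c3@9, authorship ...122..3.
After op 7 (insert('r')): buffer="fgwmmrrisbmrk" (len 13), cursors c1@7 c2@7 c3@12, authorship ...12122..33.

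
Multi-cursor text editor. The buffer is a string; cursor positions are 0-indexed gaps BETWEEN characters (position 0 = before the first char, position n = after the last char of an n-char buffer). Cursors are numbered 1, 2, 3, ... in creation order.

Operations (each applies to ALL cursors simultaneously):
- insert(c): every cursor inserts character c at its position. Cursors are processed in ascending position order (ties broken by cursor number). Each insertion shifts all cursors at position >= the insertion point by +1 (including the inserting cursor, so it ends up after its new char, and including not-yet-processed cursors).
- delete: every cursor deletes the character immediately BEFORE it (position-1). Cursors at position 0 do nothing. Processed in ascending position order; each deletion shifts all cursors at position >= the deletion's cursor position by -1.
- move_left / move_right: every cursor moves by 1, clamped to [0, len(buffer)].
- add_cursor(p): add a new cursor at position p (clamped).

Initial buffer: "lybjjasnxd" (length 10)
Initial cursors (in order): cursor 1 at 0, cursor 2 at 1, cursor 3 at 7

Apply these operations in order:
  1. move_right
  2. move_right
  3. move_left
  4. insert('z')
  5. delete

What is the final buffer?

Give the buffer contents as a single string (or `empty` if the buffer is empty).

After op 1 (move_right): buffer="lybjjasnxd" (len 10), cursors c1@1 c2@2 c3@8, authorship ..........
After op 2 (move_right): buffer="lybjjasnxd" (len 10), cursors c1@2 c2@3 c3@9, authorship ..........
After op 3 (move_left): buffer="lybjjasnxd" (len 10), cursors c1@1 c2@2 c3@8, authorship ..........
After op 4 (insert('z')): buffer="lzyzbjjasnzxd" (len 13), cursors c1@2 c2@4 c3@11, authorship .1.2......3..
After op 5 (delete): buffer="lybjjasnxd" (len 10), cursors c1@1 c2@2 c3@8, authorship ..........

Answer: lybjjasnxd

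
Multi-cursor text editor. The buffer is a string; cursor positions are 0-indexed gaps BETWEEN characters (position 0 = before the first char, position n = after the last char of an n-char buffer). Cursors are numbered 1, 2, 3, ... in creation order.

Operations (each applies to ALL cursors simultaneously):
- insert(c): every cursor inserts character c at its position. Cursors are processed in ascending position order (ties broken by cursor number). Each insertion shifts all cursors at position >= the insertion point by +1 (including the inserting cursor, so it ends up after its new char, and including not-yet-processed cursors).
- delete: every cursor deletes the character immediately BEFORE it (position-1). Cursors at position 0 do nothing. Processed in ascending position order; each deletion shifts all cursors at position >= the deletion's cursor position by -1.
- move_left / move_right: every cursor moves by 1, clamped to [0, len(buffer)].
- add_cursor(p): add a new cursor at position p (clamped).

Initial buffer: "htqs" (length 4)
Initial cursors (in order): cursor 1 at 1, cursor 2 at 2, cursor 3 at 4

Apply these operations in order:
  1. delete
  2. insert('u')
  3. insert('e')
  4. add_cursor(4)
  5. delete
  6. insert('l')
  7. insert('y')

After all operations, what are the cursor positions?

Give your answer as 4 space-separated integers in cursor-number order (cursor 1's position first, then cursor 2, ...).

After op 1 (delete): buffer="q" (len 1), cursors c1@0 c2@0 c3@1, authorship .
After op 2 (insert('u')): buffer="uuqu" (len 4), cursors c1@2 c2@2 c3@4, authorship 12.3
After op 3 (insert('e')): buffer="uueeque" (len 7), cursors c1@4 c2@4 c3@7, authorship 1212.33
After op 4 (add_cursor(4)): buffer="uueeque" (len 7), cursors c1@4 c2@4 c4@4 c3@7, authorship 1212.33
After op 5 (delete): buffer="uqu" (len 3), cursors c1@1 c2@1 c4@1 c3@3, authorship 1.3
After op 6 (insert('l')): buffer="ulllqul" (len 7), cursors c1@4 c2@4 c4@4 c3@7, authorship 1124.33
After op 7 (insert('y')): buffer="ulllyyyquly" (len 11), cursors c1@7 c2@7 c4@7 c3@11, authorship 1124124.333

Answer: 7 7 11 7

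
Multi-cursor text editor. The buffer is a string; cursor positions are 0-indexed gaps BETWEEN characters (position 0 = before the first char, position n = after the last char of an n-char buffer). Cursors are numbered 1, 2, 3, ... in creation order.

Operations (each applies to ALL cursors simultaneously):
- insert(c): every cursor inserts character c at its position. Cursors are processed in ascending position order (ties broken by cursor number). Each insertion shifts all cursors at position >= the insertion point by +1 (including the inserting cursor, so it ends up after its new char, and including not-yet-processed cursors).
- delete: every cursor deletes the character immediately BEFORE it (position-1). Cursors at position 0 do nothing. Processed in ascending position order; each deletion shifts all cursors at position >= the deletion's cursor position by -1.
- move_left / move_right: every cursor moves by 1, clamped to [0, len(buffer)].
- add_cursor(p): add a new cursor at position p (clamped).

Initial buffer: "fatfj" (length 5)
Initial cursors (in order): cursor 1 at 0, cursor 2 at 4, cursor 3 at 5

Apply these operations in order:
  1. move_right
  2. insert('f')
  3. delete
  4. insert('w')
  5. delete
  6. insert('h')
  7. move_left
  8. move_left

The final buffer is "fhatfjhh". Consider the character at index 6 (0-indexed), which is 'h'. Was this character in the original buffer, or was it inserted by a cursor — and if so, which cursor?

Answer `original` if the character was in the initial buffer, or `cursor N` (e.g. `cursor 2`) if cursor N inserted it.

After op 1 (move_right): buffer="fatfj" (len 5), cursors c1@1 c2@5 c3@5, authorship .....
After op 2 (insert('f')): buffer="ffatfjff" (len 8), cursors c1@2 c2@8 c3@8, authorship .1....23
After op 3 (delete): buffer="fatfj" (len 5), cursors c1@1 c2@5 c3@5, authorship .....
After op 4 (insert('w')): buffer="fwatfjww" (len 8), cursors c1@2 c2@8 c3@8, authorship .1....23
After op 5 (delete): buffer="fatfj" (len 5), cursors c1@1 c2@5 c3@5, authorship .....
After op 6 (insert('h')): buffer="fhatfjhh" (len 8), cursors c1@2 c2@8 c3@8, authorship .1....23
After op 7 (move_left): buffer="fhatfjhh" (len 8), cursors c1@1 c2@7 c3@7, authorship .1....23
After op 8 (move_left): buffer="fhatfjhh" (len 8), cursors c1@0 c2@6 c3@6, authorship .1....23
Authorship (.=original, N=cursor N): . 1 . . . . 2 3
Index 6: author = 2

Answer: cursor 2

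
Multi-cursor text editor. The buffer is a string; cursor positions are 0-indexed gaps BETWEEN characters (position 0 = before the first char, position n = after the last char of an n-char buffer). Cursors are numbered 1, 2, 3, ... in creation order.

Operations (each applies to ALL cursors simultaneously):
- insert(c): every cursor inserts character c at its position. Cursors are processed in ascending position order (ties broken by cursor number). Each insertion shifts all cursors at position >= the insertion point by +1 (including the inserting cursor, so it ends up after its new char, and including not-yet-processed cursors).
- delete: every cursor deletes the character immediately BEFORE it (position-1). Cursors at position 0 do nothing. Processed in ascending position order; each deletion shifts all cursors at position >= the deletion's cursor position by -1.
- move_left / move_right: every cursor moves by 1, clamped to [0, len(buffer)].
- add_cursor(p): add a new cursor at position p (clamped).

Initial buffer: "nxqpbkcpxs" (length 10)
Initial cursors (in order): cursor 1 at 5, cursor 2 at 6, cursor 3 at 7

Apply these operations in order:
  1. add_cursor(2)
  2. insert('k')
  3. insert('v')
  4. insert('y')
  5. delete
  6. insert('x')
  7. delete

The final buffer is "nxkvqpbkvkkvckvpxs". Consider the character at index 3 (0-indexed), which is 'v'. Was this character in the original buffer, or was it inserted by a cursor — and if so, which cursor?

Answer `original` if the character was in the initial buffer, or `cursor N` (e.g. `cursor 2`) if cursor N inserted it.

Answer: cursor 4

Derivation:
After op 1 (add_cursor(2)): buffer="nxqpbkcpxs" (len 10), cursors c4@2 c1@5 c2@6 c3@7, authorship ..........
After op 2 (insert('k')): buffer="nxkqpbkkkckpxs" (len 14), cursors c4@3 c1@7 c2@9 c3@11, authorship ..4...1.2.3...
After op 3 (insert('v')): buffer="nxkvqpbkvkkvckvpxs" (len 18), cursors c4@4 c1@9 c2@12 c3@15, authorship ..44...11.22.33...
After op 4 (insert('y')): buffer="nxkvyqpbkvykkvyckvypxs" (len 22), cursors c4@5 c1@11 c2@15 c3@19, authorship ..444...111.222.333...
After op 5 (delete): buffer="nxkvqpbkvkkvckvpxs" (len 18), cursors c4@4 c1@9 c2@12 c3@15, authorship ..44...11.22.33...
After op 6 (insert('x')): buffer="nxkvxqpbkvxkkvxckvxpxs" (len 22), cursors c4@5 c1@11 c2@15 c3@19, authorship ..444...111.222.333...
After op 7 (delete): buffer="nxkvqpbkvkkvckvpxs" (len 18), cursors c4@4 c1@9 c2@12 c3@15, authorship ..44...11.22.33...
Authorship (.=original, N=cursor N): . . 4 4 . . . 1 1 . 2 2 . 3 3 . . .
Index 3: author = 4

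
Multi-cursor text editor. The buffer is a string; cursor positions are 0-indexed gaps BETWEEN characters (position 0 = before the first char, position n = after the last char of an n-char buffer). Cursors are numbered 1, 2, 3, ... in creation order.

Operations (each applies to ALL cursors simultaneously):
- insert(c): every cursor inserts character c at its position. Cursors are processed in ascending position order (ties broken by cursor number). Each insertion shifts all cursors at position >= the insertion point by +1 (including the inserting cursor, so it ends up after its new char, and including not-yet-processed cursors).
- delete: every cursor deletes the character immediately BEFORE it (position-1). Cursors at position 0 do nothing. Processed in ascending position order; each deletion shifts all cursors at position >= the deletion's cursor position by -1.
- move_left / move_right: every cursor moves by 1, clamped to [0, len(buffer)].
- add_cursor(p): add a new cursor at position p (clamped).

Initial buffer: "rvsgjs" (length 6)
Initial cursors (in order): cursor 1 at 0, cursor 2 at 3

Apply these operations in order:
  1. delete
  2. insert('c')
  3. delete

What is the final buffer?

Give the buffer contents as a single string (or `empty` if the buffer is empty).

After op 1 (delete): buffer="rvgjs" (len 5), cursors c1@0 c2@2, authorship .....
After op 2 (insert('c')): buffer="crvcgjs" (len 7), cursors c1@1 c2@4, authorship 1..2...
After op 3 (delete): buffer="rvgjs" (len 5), cursors c1@0 c2@2, authorship .....

Answer: rvgjs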